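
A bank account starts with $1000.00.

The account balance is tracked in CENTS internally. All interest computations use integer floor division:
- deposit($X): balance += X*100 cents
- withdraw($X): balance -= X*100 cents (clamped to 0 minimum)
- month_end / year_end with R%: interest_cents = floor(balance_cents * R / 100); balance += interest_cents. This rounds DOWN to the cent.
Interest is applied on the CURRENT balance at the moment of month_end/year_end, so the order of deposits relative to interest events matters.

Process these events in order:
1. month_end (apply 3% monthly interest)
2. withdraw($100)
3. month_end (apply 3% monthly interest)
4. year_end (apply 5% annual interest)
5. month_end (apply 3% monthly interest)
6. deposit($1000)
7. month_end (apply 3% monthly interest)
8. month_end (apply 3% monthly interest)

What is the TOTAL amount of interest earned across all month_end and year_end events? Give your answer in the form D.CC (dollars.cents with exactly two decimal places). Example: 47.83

Answer: 259.94

Derivation:
After 1 (month_end (apply 3% monthly interest)): balance=$1030.00 total_interest=$30.00
After 2 (withdraw($100)): balance=$930.00 total_interest=$30.00
After 3 (month_end (apply 3% monthly interest)): balance=$957.90 total_interest=$57.90
After 4 (year_end (apply 5% annual interest)): balance=$1005.79 total_interest=$105.79
After 5 (month_end (apply 3% monthly interest)): balance=$1035.96 total_interest=$135.96
After 6 (deposit($1000)): balance=$2035.96 total_interest=$135.96
After 7 (month_end (apply 3% monthly interest)): balance=$2097.03 total_interest=$197.03
After 8 (month_end (apply 3% monthly interest)): balance=$2159.94 total_interest=$259.94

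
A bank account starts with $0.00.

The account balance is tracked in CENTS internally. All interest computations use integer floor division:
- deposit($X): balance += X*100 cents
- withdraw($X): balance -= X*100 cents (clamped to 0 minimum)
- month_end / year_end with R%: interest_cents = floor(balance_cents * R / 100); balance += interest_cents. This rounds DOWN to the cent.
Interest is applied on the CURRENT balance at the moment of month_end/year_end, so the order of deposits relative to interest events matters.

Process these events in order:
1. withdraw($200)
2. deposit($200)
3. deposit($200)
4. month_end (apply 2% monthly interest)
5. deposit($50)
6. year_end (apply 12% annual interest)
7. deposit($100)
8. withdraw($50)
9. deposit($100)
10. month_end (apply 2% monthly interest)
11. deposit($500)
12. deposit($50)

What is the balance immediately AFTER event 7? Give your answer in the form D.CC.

After 1 (withdraw($200)): balance=$0.00 total_interest=$0.00
After 2 (deposit($200)): balance=$200.00 total_interest=$0.00
After 3 (deposit($200)): balance=$400.00 total_interest=$0.00
After 4 (month_end (apply 2% monthly interest)): balance=$408.00 total_interest=$8.00
After 5 (deposit($50)): balance=$458.00 total_interest=$8.00
After 6 (year_end (apply 12% annual interest)): balance=$512.96 total_interest=$62.96
After 7 (deposit($100)): balance=$612.96 total_interest=$62.96

Answer: 612.96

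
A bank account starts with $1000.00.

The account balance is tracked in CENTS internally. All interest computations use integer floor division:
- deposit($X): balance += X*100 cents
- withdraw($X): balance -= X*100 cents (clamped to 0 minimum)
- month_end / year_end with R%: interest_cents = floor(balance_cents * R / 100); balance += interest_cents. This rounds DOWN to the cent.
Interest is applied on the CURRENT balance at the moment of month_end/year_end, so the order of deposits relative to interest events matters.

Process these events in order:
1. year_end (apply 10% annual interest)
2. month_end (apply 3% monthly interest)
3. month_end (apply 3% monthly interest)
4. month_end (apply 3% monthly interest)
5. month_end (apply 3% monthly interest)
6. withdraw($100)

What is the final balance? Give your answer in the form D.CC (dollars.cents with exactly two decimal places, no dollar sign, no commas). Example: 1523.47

Answer: 1138.04

Derivation:
After 1 (year_end (apply 10% annual interest)): balance=$1100.00 total_interest=$100.00
After 2 (month_end (apply 3% monthly interest)): balance=$1133.00 total_interest=$133.00
After 3 (month_end (apply 3% monthly interest)): balance=$1166.99 total_interest=$166.99
After 4 (month_end (apply 3% monthly interest)): balance=$1201.99 total_interest=$201.99
After 5 (month_end (apply 3% monthly interest)): balance=$1238.04 total_interest=$238.04
After 6 (withdraw($100)): balance=$1138.04 total_interest=$238.04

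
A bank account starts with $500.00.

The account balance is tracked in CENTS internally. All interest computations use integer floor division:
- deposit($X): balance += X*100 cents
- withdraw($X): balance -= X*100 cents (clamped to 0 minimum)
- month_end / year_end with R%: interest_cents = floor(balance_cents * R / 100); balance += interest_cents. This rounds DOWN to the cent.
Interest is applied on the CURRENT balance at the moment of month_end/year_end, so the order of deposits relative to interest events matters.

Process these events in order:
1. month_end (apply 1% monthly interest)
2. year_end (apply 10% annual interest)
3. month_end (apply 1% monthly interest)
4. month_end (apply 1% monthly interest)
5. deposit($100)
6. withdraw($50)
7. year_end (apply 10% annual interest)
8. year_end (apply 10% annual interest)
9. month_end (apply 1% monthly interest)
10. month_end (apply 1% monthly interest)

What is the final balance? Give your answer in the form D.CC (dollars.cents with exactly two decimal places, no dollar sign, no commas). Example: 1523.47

Answer: 761.14

Derivation:
After 1 (month_end (apply 1% monthly interest)): balance=$505.00 total_interest=$5.00
After 2 (year_end (apply 10% annual interest)): balance=$555.50 total_interest=$55.50
After 3 (month_end (apply 1% monthly interest)): balance=$561.05 total_interest=$61.05
After 4 (month_end (apply 1% monthly interest)): balance=$566.66 total_interest=$66.66
After 5 (deposit($100)): balance=$666.66 total_interest=$66.66
After 6 (withdraw($50)): balance=$616.66 total_interest=$66.66
After 7 (year_end (apply 10% annual interest)): balance=$678.32 total_interest=$128.32
After 8 (year_end (apply 10% annual interest)): balance=$746.15 total_interest=$196.15
After 9 (month_end (apply 1% monthly interest)): balance=$753.61 total_interest=$203.61
After 10 (month_end (apply 1% monthly interest)): balance=$761.14 total_interest=$211.14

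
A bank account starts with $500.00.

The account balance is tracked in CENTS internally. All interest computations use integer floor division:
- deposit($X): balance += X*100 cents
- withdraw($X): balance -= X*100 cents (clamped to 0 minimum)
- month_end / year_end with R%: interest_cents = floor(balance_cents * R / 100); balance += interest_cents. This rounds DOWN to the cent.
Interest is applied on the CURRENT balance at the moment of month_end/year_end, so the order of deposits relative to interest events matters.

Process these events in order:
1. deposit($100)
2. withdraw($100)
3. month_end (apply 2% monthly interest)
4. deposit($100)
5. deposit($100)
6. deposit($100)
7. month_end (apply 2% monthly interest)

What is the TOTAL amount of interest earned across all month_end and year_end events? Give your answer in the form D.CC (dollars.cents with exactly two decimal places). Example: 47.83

After 1 (deposit($100)): balance=$600.00 total_interest=$0.00
After 2 (withdraw($100)): balance=$500.00 total_interest=$0.00
After 3 (month_end (apply 2% monthly interest)): balance=$510.00 total_interest=$10.00
After 4 (deposit($100)): balance=$610.00 total_interest=$10.00
After 5 (deposit($100)): balance=$710.00 total_interest=$10.00
After 6 (deposit($100)): balance=$810.00 total_interest=$10.00
After 7 (month_end (apply 2% monthly interest)): balance=$826.20 total_interest=$26.20

Answer: 26.20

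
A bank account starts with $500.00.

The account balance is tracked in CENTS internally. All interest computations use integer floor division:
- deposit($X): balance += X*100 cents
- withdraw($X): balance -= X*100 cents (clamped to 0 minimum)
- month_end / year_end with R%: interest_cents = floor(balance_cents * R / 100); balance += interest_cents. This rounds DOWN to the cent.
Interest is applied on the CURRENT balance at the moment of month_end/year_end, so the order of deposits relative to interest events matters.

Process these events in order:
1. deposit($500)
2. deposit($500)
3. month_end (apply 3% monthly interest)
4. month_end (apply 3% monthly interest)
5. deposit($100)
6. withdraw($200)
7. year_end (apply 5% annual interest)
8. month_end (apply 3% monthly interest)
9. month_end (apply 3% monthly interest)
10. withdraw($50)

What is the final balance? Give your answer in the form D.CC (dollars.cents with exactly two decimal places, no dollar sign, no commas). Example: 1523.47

After 1 (deposit($500)): balance=$1000.00 total_interest=$0.00
After 2 (deposit($500)): balance=$1500.00 total_interest=$0.00
After 3 (month_end (apply 3% monthly interest)): balance=$1545.00 total_interest=$45.00
After 4 (month_end (apply 3% monthly interest)): balance=$1591.35 total_interest=$91.35
After 5 (deposit($100)): balance=$1691.35 total_interest=$91.35
After 6 (withdraw($200)): balance=$1491.35 total_interest=$91.35
After 7 (year_end (apply 5% annual interest)): balance=$1565.91 total_interest=$165.91
After 8 (month_end (apply 3% monthly interest)): balance=$1612.88 total_interest=$212.88
After 9 (month_end (apply 3% monthly interest)): balance=$1661.26 total_interest=$261.26
After 10 (withdraw($50)): balance=$1611.26 total_interest=$261.26

Answer: 1611.26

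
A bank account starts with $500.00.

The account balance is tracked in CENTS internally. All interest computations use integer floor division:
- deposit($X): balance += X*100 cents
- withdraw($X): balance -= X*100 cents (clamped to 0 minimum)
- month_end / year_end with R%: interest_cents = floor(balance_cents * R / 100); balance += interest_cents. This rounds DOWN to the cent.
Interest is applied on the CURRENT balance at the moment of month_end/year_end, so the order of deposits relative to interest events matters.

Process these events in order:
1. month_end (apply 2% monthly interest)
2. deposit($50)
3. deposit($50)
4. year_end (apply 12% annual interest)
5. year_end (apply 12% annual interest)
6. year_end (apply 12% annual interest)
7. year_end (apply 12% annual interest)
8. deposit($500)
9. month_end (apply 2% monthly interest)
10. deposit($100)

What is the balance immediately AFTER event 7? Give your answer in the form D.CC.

After 1 (month_end (apply 2% monthly interest)): balance=$510.00 total_interest=$10.00
After 2 (deposit($50)): balance=$560.00 total_interest=$10.00
After 3 (deposit($50)): balance=$610.00 total_interest=$10.00
After 4 (year_end (apply 12% annual interest)): balance=$683.20 total_interest=$83.20
After 5 (year_end (apply 12% annual interest)): balance=$765.18 total_interest=$165.18
After 6 (year_end (apply 12% annual interest)): balance=$857.00 total_interest=$257.00
After 7 (year_end (apply 12% annual interest)): balance=$959.84 total_interest=$359.84

Answer: 959.84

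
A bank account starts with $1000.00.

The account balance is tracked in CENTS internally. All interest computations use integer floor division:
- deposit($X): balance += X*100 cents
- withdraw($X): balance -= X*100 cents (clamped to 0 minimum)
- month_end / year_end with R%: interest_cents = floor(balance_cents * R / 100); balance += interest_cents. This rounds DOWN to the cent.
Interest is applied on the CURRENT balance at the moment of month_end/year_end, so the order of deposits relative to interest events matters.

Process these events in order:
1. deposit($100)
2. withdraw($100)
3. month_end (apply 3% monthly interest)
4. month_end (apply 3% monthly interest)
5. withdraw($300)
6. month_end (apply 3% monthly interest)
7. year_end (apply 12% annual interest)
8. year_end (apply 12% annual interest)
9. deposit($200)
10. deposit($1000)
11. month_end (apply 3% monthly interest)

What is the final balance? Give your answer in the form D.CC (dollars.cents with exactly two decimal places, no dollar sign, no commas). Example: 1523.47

After 1 (deposit($100)): balance=$1100.00 total_interest=$0.00
After 2 (withdraw($100)): balance=$1000.00 total_interest=$0.00
After 3 (month_end (apply 3% monthly interest)): balance=$1030.00 total_interest=$30.00
After 4 (month_end (apply 3% monthly interest)): balance=$1060.90 total_interest=$60.90
After 5 (withdraw($300)): balance=$760.90 total_interest=$60.90
After 6 (month_end (apply 3% monthly interest)): balance=$783.72 total_interest=$83.72
After 7 (year_end (apply 12% annual interest)): balance=$877.76 total_interest=$177.76
After 8 (year_end (apply 12% annual interest)): balance=$983.09 total_interest=$283.09
After 9 (deposit($200)): balance=$1183.09 total_interest=$283.09
After 10 (deposit($1000)): balance=$2183.09 total_interest=$283.09
After 11 (month_end (apply 3% monthly interest)): balance=$2248.58 total_interest=$348.58

Answer: 2248.58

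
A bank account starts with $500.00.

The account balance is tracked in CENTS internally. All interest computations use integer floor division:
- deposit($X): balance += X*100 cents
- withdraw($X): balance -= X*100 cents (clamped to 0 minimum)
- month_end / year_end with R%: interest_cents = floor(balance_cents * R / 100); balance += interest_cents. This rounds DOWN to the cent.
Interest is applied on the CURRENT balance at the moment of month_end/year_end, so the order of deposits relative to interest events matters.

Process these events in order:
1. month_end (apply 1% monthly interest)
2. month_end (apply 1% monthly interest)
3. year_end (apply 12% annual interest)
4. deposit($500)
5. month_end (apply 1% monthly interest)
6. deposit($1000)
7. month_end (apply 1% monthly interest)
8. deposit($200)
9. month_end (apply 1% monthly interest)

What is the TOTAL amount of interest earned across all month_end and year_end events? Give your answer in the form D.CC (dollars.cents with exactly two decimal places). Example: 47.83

Answer: 125.79

Derivation:
After 1 (month_end (apply 1% monthly interest)): balance=$505.00 total_interest=$5.00
After 2 (month_end (apply 1% monthly interest)): balance=$510.05 total_interest=$10.05
After 3 (year_end (apply 12% annual interest)): balance=$571.25 total_interest=$71.25
After 4 (deposit($500)): balance=$1071.25 total_interest=$71.25
After 5 (month_end (apply 1% monthly interest)): balance=$1081.96 total_interest=$81.96
After 6 (deposit($1000)): balance=$2081.96 total_interest=$81.96
After 7 (month_end (apply 1% monthly interest)): balance=$2102.77 total_interest=$102.77
After 8 (deposit($200)): balance=$2302.77 total_interest=$102.77
After 9 (month_end (apply 1% monthly interest)): balance=$2325.79 total_interest=$125.79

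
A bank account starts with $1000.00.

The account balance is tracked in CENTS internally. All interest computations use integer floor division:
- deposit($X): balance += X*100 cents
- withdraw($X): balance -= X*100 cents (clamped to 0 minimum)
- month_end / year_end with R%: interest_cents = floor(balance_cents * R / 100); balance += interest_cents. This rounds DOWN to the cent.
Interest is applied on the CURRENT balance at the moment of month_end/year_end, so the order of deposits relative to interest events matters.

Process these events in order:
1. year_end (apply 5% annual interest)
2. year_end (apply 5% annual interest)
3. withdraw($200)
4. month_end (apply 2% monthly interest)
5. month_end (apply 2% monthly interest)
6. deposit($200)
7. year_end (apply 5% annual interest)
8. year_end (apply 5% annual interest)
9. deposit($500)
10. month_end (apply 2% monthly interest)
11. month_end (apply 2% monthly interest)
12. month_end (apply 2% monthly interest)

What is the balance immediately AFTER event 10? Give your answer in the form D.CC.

After 1 (year_end (apply 5% annual interest)): balance=$1050.00 total_interest=$50.00
After 2 (year_end (apply 5% annual interest)): balance=$1102.50 total_interest=$102.50
After 3 (withdraw($200)): balance=$902.50 total_interest=$102.50
After 4 (month_end (apply 2% monthly interest)): balance=$920.55 total_interest=$120.55
After 5 (month_end (apply 2% monthly interest)): balance=$938.96 total_interest=$138.96
After 6 (deposit($200)): balance=$1138.96 total_interest=$138.96
After 7 (year_end (apply 5% annual interest)): balance=$1195.90 total_interest=$195.90
After 8 (year_end (apply 5% annual interest)): balance=$1255.69 total_interest=$255.69
After 9 (deposit($500)): balance=$1755.69 total_interest=$255.69
After 10 (month_end (apply 2% monthly interest)): balance=$1790.80 total_interest=$290.80

Answer: 1790.80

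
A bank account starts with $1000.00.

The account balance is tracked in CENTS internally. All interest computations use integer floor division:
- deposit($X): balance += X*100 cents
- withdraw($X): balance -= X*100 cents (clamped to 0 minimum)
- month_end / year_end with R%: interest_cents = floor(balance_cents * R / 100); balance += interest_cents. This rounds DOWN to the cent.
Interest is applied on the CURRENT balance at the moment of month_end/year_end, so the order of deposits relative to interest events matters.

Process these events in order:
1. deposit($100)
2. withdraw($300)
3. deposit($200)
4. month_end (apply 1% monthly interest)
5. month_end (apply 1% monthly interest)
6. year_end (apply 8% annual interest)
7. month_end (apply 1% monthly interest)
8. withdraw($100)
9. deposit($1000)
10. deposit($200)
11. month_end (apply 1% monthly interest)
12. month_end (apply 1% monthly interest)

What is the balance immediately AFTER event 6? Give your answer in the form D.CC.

Answer: 1101.70

Derivation:
After 1 (deposit($100)): balance=$1100.00 total_interest=$0.00
After 2 (withdraw($300)): balance=$800.00 total_interest=$0.00
After 3 (deposit($200)): balance=$1000.00 total_interest=$0.00
After 4 (month_end (apply 1% monthly interest)): balance=$1010.00 total_interest=$10.00
After 5 (month_end (apply 1% monthly interest)): balance=$1020.10 total_interest=$20.10
After 6 (year_end (apply 8% annual interest)): balance=$1101.70 total_interest=$101.70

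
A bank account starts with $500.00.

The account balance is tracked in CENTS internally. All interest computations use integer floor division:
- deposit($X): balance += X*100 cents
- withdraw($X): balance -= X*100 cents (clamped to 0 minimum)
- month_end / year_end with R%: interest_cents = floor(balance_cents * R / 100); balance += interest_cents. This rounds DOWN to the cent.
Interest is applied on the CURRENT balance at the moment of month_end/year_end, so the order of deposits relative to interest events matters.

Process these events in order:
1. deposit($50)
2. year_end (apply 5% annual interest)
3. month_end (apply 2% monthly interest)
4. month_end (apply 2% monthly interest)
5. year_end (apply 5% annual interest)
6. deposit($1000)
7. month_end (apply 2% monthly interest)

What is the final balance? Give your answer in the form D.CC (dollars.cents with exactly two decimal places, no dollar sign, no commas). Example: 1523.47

After 1 (deposit($50)): balance=$550.00 total_interest=$0.00
After 2 (year_end (apply 5% annual interest)): balance=$577.50 total_interest=$27.50
After 3 (month_end (apply 2% monthly interest)): balance=$589.05 total_interest=$39.05
After 4 (month_end (apply 2% monthly interest)): balance=$600.83 total_interest=$50.83
After 5 (year_end (apply 5% annual interest)): balance=$630.87 total_interest=$80.87
After 6 (deposit($1000)): balance=$1630.87 total_interest=$80.87
After 7 (month_end (apply 2% monthly interest)): balance=$1663.48 total_interest=$113.48

Answer: 1663.48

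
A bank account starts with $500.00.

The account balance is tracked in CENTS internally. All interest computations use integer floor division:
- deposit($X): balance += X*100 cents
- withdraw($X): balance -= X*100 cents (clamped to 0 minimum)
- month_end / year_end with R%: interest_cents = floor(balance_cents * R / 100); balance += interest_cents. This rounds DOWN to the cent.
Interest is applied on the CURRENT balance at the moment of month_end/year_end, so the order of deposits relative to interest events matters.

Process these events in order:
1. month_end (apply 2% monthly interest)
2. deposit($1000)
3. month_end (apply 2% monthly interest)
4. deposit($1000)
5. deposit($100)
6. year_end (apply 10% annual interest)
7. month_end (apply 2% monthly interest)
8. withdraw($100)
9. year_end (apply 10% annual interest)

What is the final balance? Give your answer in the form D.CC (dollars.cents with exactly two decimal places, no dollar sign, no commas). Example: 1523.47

Answer: 3148.53

Derivation:
After 1 (month_end (apply 2% monthly interest)): balance=$510.00 total_interest=$10.00
After 2 (deposit($1000)): balance=$1510.00 total_interest=$10.00
After 3 (month_end (apply 2% monthly interest)): balance=$1540.20 total_interest=$40.20
After 4 (deposit($1000)): balance=$2540.20 total_interest=$40.20
After 5 (deposit($100)): balance=$2640.20 total_interest=$40.20
After 6 (year_end (apply 10% annual interest)): balance=$2904.22 total_interest=$304.22
After 7 (month_end (apply 2% monthly interest)): balance=$2962.30 total_interest=$362.30
After 8 (withdraw($100)): balance=$2862.30 total_interest=$362.30
After 9 (year_end (apply 10% annual interest)): balance=$3148.53 total_interest=$648.53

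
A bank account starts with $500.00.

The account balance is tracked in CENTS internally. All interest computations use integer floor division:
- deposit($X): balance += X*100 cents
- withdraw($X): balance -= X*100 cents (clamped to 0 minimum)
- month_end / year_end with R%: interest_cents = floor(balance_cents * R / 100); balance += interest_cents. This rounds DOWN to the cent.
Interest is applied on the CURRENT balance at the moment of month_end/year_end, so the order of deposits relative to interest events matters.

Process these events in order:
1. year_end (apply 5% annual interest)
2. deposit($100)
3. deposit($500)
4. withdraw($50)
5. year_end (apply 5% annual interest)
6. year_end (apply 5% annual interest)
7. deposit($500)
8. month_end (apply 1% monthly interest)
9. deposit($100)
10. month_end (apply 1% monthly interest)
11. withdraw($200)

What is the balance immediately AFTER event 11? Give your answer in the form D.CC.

After 1 (year_end (apply 5% annual interest)): balance=$525.00 total_interest=$25.00
After 2 (deposit($100)): balance=$625.00 total_interest=$25.00
After 3 (deposit($500)): balance=$1125.00 total_interest=$25.00
After 4 (withdraw($50)): balance=$1075.00 total_interest=$25.00
After 5 (year_end (apply 5% annual interest)): balance=$1128.75 total_interest=$78.75
After 6 (year_end (apply 5% annual interest)): balance=$1185.18 total_interest=$135.18
After 7 (deposit($500)): balance=$1685.18 total_interest=$135.18
After 8 (month_end (apply 1% monthly interest)): balance=$1702.03 total_interest=$152.03
After 9 (deposit($100)): balance=$1802.03 total_interest=$152.03
After 10 (month_end (apply 1% monthly interest)): balance=$1820.05 total_interest=$170.05
After 11 (withdraw($200)): balance=$1620.05 total_interest=$170.05

Answer: 1620.05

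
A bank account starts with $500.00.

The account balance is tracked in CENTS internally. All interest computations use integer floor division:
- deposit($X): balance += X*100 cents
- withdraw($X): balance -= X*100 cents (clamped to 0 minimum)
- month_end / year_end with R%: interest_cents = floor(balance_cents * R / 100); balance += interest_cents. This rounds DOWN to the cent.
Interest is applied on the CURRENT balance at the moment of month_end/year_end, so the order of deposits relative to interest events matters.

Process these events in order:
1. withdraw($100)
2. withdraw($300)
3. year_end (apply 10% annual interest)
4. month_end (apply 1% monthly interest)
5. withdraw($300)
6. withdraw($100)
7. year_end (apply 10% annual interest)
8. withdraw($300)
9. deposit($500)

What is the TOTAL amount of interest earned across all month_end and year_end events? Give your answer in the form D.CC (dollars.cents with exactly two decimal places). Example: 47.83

After 1 (withdraw($100)): balance=$400.00 total_interest=$0.00
After 2 (withdraw($300)): balance=$100.00 total_interest=$0.00
After 3 (year_end (apply 10% annual interest)): balance=$110.00 total_interest=$10.00
After 4 (month_end (apply 1% monthly interest)): balance=$111.10 total_interest=$11.10
After 5 (withdraw($300)): balance=$0.00 total_interest=$11.10
After 6 (withdraw($100)): balance=$0.00 total_interest=$11.10
After 7 (year_end (apply 10% annual interest)): balance=$0.00 total_interest=$11.10
After 8 (withdraw($300)): balance=$0.00 total_interest=$11.10
After 9 (deposit($500)): balance=$500.00 total_interest=$11.10

Answer: 11.10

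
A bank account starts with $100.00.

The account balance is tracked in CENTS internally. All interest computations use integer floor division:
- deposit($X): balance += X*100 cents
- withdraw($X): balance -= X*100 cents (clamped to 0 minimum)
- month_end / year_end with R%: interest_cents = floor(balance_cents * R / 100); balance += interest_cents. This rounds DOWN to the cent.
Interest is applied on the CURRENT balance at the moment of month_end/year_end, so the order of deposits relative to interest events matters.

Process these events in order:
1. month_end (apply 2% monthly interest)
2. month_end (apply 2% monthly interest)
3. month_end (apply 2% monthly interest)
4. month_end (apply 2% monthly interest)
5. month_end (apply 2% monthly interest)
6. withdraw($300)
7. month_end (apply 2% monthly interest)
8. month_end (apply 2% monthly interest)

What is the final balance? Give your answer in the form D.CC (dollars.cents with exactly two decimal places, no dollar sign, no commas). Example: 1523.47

After 1 (month_end (apply 2% monthly interest)): balance=$102.00 total_interest=$2.00
After 2 (month_end (apply 2% monthly interest)): balance=$104.04 total_interest=$4.04
After 3 (month_end (apply 2% monthly interest)): balance=$106.12 total_interest=$6.12
After 4 (month_end (apply 2% monthly interest)): balance=$108.24 total_interest=$8.24
After 5 (month_end (apply 2% monthly interest)): balance=$110.40 total_interest=$10.40
After 6 (withdraw($300)): balance=$0.00 total_interest=$10.40
After 7 (month_end (apply 2% monthly interest)): balance=$0.00 total_interest=$10.40
After 8 (month_end (apply 2% monthly interest)): balance=$0.00 total_interest=$10.40

Answer: 0.00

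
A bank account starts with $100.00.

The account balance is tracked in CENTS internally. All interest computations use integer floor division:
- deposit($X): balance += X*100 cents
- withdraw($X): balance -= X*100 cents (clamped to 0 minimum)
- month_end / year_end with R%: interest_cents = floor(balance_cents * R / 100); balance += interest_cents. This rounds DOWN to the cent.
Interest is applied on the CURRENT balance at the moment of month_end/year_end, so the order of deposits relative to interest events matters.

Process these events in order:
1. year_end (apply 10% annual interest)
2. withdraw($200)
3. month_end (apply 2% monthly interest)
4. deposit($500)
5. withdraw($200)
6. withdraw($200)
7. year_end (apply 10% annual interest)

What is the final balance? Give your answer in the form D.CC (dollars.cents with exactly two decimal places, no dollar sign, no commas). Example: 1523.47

Answer: 110.00

Derivation:
After 1 (year_end (apply 10% annual interest)): balance=$110.00 total_interest=$10.00
After 2 (withdraw($200)): balance=$0.00 total_interest=$10.00
After 3 (month_end (apply 2% monthly interest)): balance=$0.00 total_interest=$10.00
After 4 (deposit($500)): balance=$500.00 total_interest=$10.00
After 5 (withdraw($200)): balance=$300.00 total_interest=$10.00
After 6 (withdraw($200)): balance=$100.00 total_interest=$10.00
After 7 (year_end (apply 10% annual interest)): balance=$110.00 total_interest=$20.00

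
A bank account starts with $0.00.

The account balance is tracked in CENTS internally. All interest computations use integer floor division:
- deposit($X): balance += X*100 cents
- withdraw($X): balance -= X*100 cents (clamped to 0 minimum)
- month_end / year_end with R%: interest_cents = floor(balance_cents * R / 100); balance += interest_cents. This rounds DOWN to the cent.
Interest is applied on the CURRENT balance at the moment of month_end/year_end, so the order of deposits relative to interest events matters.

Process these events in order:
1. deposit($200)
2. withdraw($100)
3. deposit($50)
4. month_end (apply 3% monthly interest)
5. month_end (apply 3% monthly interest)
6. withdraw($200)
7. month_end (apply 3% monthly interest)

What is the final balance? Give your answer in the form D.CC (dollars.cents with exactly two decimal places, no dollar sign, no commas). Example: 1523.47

Answer: 0.00

Derivation:
After 1 (deposit($200)): balance=$200.00 total_interest=$0.00
After 2 (withdraw($100)): balance=$100.00 total_interest=$0.00
After 3 (deposit($50)): balance=$150.00 total_interest=$0.00
After 4 (month_end (apply 3% monthly interest)): balance=$154.50 total_interest=$4.50
After 5 (month_end (apply 3% monthly interest)): balance=$159.13 total_interest=$9.13
After 6 (withdraw($200)): balance=$0.00 total_interest=$9.13
After 7 (month_end (apply 3% monthly interest)): balance=$0.00 total_interest=$9.13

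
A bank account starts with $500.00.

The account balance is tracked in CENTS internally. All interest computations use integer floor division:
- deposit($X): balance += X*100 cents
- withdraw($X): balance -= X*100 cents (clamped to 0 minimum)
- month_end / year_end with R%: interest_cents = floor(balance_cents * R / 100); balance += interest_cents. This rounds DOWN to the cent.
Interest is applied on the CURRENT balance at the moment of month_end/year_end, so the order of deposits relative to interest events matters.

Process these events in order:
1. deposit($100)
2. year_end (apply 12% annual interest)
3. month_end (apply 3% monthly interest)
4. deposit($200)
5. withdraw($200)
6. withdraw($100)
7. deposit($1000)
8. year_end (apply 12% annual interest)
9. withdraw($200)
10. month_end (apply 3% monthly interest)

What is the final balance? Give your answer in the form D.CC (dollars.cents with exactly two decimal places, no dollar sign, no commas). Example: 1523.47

After 1 (deposit($100)): balance=$600.00 total_interest=$0.00
After 2 (year_end (apply 12% annual interest)): balance=$672.00 total_interest=$72.00
After 3 (month_end (apply 3% monthly interest)): balance=$692.16 total_interest=$92.16
After 4 (deposit($200)): balance=$892.16 total_interest=$92.16
After 5 (withdraw($200)): balance=$692.16 total_interest=$92.16
After 6 (withdraw($100)): balance=$592.16 total_interest=$92.16
After 7 (deposit($1000)): balance=$1592.16 total_interest=$92.16
After 8 (year_end (apply 12% annual interest)): balance=$1783.21 total_interest=$283.21
After 9 (withdraw($200)): balance=$1583.21 total_interest=$283.21
After 10 (month_end (apply 3% monthly interest)): balance=$1630.70 total_interest=$330.70

Answer: 1630.70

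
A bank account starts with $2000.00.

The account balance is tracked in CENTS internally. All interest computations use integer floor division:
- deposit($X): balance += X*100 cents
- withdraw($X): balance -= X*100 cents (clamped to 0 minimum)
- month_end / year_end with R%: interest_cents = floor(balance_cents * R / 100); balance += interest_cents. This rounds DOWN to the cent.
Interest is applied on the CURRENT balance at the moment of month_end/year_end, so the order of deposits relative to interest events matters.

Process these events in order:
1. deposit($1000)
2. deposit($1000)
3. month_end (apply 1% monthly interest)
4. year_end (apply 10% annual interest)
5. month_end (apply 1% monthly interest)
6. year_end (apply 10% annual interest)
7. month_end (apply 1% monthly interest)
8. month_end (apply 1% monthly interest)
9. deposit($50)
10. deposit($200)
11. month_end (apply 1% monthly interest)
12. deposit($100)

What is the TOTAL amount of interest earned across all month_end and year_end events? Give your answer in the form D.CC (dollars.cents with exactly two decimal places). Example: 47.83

After 1 (deposit($1000)): balance=$3000.00 total_interest=$0.00
After 2 (deposit($1000)): balance=$4000.00 total_interest=$0.00
After 3 (month_end (apply 1% monthly interest)): balance=$4040.00 total_interest=$40.00
After 4 (year_end (apply 10% annual interest)): balance=$4444.00 total_interest=$444.00
After 5 (month_end (apply 1% monthly interest)): balance=$4488.44 total_interest=$488.44
After 6 (year_end (apply 10% annual interest)): balance=$4937.28 total_interest=$937.28
After 7 (month_end (apply 1% monthly interest)): balance=$4986.65 total_interest=$986.65
After 8 (month_end (apply 1% monthly interest)): balance=$5036.51 total_interest=$1036.51
After 9 (deposit($50)): balance=$5086.51 total_interest=$1036.51
After 10 (deposit($200)): balance=$5286.51 total_interest=$1036.51
After 11 (month_end (apply 1% monthly interest)): balance=$5339.37 total_interest=$1089.37
After 12 (deposit($100)): balance=$5439.37 total_interest=$1089.37

Answer: 1089.37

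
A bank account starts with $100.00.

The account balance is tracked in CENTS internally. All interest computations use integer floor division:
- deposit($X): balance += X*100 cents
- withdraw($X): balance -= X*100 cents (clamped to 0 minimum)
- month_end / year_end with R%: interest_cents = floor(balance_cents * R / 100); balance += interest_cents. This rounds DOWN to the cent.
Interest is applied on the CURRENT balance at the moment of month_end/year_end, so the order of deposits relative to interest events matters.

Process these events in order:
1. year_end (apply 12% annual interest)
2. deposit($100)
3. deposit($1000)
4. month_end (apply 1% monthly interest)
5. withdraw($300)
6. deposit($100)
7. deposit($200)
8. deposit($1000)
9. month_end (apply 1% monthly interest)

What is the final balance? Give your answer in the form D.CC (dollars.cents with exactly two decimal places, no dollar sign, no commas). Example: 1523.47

Answer: 2246.36

Derivation:
After 1 (year_end (apply 12% annual interest)): balance=$112.00 total_interest=$12.00
After 2 (deposit($100)): balance=$212.00 total_interest=$12.00
After 3 (deposit($1000)): balance=$1212.00 total_interest=$12.00
After 4 (month_end (apply 1% monthly interest)): balance=$1224.12 total_interest=$24.12
After 5 (withdraw($300)): balance=$924.12 total_interest=$24.12
After 6 (deposit($100)): balance=$1024.12 total_interest=$24.12
After 7 (deposit($200)): balance=$1224.12 total_interest=$24.12
After 8 (deposit($1000)): balance=$2224.12 total_interest=$24.12
After 9 (month_end (apply 1% monthly interest)): balance=$2246.36 total_interest=$46.36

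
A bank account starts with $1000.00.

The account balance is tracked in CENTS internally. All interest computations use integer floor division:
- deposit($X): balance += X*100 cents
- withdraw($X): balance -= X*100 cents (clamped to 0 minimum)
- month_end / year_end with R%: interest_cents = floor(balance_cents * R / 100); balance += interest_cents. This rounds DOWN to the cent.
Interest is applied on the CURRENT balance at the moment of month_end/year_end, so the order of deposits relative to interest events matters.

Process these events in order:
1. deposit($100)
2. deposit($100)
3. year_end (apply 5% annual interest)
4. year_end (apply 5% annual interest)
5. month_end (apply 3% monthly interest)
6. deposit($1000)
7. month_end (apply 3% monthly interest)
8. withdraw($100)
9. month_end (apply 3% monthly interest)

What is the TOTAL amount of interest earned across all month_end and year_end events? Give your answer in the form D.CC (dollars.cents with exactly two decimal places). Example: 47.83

After 1 (deposit($100)): balance=$1100.00 total_interest=$0.00
After 2 (deposit($100)): balance=$1200.00 total_interest=$0.00
After 3 (year_end (apply 5% annual interest)): balance=$1260.00 total_interest=$60.00
After 4 (year_end (apply 5% annual interest)): balance=$1323.00 total_interest=$123.00
After 5 (month_end (apply 3% monthly interest)): balance=$1362.69 total_interest=$162.69
After 6 (deposit($1000)): balance=$2362.69 total_interest=$162.69
After 7 (month_end (apply 3% monthly interest)): balance=$2433.57 total_interest=$233.57
After 8 (withdraw($100)): balance=$2333.57 total_interest=$233.57
After 9 (month_end (apply 3% monthly interest)): balance=$2403.57 total_interest=$303.57

Answer: 303.57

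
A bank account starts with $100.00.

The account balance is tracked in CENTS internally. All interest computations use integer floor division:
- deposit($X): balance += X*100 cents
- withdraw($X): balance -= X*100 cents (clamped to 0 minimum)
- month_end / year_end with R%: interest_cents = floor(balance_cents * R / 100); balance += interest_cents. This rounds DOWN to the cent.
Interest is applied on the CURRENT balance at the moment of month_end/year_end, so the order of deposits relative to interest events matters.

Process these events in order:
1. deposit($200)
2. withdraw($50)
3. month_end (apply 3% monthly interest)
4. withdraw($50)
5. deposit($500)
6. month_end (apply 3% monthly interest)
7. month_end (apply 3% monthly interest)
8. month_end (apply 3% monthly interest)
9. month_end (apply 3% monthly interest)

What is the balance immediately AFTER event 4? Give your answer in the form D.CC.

Answer: 207.50

Derivation:
After 1 (deposit($200)): balance=$300.00 total_interest=$0.00
After 2 (withdraw($50)): balance=$250.00 total_interest=$0.00
After 3 (month_end (apply 3% monthly interest)): balance=$257.50 total_interest=$7.50
After 4 (withdraw($50)): balance=$207.50 total_interest=$7.50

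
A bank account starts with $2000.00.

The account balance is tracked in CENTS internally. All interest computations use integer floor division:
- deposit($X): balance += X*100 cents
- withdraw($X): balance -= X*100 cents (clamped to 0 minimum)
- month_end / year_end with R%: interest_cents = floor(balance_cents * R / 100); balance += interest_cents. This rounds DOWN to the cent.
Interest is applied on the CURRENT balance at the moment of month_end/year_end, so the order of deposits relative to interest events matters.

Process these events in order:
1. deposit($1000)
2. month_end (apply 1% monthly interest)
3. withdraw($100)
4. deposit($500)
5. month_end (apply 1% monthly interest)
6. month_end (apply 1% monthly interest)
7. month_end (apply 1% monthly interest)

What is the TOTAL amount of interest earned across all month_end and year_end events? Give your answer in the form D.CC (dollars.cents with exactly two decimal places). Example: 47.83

Answer: 133.92

Derivation:
After 1 (deposit($1000)): balance=$3000.00 total_interest=$0.00
After 2 (month_end (apply 1% monthly interest)): balance=$3030.00 total_interest=$30.00
After 3 (withdraw($100)): balance=$2930.00 total_interest=$30.00
After 4 (deposit($500)): balance=$3430.00 total_interest=$30.00
After 5 (month_end (apply 1% monthly interest)): balance=$3464.30 total_interest=$64.30
After 6 (month_end (apply 1% monthly interest)): balance=$3498.94 total_interest=$98.94
After 7 (month_end (apply 1% monthly interest)): balance=$3533.92 total_interest=$133.92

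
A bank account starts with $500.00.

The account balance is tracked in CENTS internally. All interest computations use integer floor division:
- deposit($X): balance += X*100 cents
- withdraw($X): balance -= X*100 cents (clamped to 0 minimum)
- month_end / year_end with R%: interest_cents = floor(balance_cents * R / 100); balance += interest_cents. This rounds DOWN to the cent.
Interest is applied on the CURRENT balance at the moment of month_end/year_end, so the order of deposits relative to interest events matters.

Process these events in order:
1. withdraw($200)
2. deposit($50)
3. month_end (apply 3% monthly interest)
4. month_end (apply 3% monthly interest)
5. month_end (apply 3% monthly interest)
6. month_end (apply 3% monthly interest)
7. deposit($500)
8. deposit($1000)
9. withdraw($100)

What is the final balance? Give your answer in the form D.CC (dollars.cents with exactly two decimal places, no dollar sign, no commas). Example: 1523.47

Answer: 1793.91

Derivation:
After 1 (withdraw($200)): balance=$300.00 total_interest=$0.00
After 2 (deposit($50)): balance=$350.00 total_interest=$0.00
After 3 (month_end (apply 3% monthly interest)): balance=$360.50 total_interest=$10.50
After 4 (month_end (apply 3% monthly interest)): balance=$371.31 total_interest=$21.31
After 5 (month_end (apply 3% monthly interest)): balance=$382.44 total_interest=$32.44
After 6 (month_end (apply 3% monthly interest)): balance=$393.91 total_interest=$43.91
After 7 (deposit($500)): balance=$893.91 total_interest=$43.91
After 8 (deposit($1000)): balance=$1893.91 total_interest=$43.91
After 9 (withdraw($100)): balance=$1793.91 total_interest=$43.91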